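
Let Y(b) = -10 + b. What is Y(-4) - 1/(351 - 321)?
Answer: -421/30 ≈ -14.033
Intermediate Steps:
Y(-4) - 1/(351 - 321) = (-10 - 4) - 1/(351 - 321) = -14 - 1/30 = -421/30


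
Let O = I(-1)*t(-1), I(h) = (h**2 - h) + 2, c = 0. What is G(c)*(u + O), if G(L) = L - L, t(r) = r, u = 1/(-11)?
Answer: 0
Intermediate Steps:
u = -1/11 ≈ -0.090909
I(h) = 2 + h**2 - h
G(L) = 0
O = -4 (O = (2 + (-1)**2 - 1*(-1))*(-1) = (2 + 1 + 1)*(-1) = 4*(-1) = -4)
G(c)*(u + O) = 0*(-1/11 - 4) = 0*(-45/11) = 0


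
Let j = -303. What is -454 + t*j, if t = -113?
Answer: 33785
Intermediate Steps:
-454 + t*j = -454 - 113*(-303) = -454 + 34239 = 33785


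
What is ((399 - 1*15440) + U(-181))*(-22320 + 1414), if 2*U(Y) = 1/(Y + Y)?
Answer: 113829877305/362 ≈ 3.1445e+8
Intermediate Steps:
U(Y) = 1/(4*Y) (U(Y) = 1/(2*(Y + Y)) = 1/(2*((2*Y))) = (1/(2*Y))/2 = 1/(4*Y))
((399 - 1*15440) + U(-181))*(-22320 + 1414) = ((399 - 1*15440) + (1/4)/(-181))*(-22320 + 1414) = ((399 - 15440) + (1/4)*(-1/181))*(-20906) = (-15041 - 1/724)*(-20906) = -10889685/724*(-20906) = 113829877305/362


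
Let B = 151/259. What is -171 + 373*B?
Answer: 12034/259 ≈ 46.463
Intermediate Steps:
B = 151/259 (B = 151*(1/259) = 151/259 ≈ 0.58301)
-171 + 373*B = -171 + 373*(151/259) = -171 + 56323/259 = 12034/259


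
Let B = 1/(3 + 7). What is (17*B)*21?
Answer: 357/10 ≈ 35.700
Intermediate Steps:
B = ⅒ (B = 1/10 = ⅒ ≈ 0.10000)
(17*B)*21 = (17*(⅒))*21 = (17/10)*21 = 357/10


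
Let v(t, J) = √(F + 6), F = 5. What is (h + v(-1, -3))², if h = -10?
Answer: (10 - √11)² ≈ 44.667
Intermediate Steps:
v(t, J) = √11 (v(t, J) = √(5 + 6) = √11)
(h + v(-1, -3))² = (-10 + √11)²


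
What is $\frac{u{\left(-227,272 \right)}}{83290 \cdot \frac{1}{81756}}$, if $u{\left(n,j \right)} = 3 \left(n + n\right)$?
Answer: $- \frac{55675836}{41645} \approx -1336.9$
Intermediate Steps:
$u{\left(n,j \right)} = 6 n$ ($u{\left(n,j \right)} = 3 \cdot 2 n = 6 n$)
$\frac{u{\left(-227,272 \right)}}{83290 \cdot \frac{1}{81756}} = \frac{6 \left(-227\right)}{83290 \cdot \frac{1}{81756}} = - \frac{1362}{83290 \cdot \frac{1}{81756}} = - \frac{1362}{\frac{41645}{40878}} = \left(-1362\right) \frac{40878}{41645} = - \frac{55675836}{41645}$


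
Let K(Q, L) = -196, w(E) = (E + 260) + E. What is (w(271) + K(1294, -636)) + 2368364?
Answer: 2368970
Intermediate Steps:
w(E) = 260 + 2*E (w(E) = (260 + E) + E = 260 + 2*E)
(w(271) + K(1294, -636)) + 2368364 = ((260 + 2*271) - 196) + 2368364 = ((260 + 542) - 196) + 2368364 = (802 - 196) + 2368364 = 606 + 2368364 = 2368970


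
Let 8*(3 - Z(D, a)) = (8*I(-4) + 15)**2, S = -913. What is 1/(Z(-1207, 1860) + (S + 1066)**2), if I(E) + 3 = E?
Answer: 8/185615 ≈ 4.3100e-5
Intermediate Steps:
I(E) = -3 + E
Z(D, a) = -1657/8 (Z(D, a) = 3 - (8*(-3 - 4) + 15)**2/8 = 3 - (8*(-7) + 15)**2/8 = 3 - (-56 + 15)**2/8 = 3 - 1/8*(-41)**2 = 3 - 1/8*1681 = 3 - 1681/8 = -1657/8)
1/(Z(-1207, 1860) + (S + 1066)**2) = 1/(-1657/8 + (-913 + 1066)**2) = 1/(-1657/8 + 153**2) = 1/(-1657/8 + 23409) = 1/(185615/8) = 8/185615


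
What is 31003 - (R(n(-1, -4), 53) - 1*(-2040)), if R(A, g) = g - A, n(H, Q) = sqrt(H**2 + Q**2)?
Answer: 28910 + sqrt(17) ≈ 28914.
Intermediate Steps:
31003 - (R(n(-1, -4), 53) - 1*(-2040)) = 31003 - ((53 - sqrt((-1)**2 + (-4)**2)) - 1*(-2040)) = 31003 - ((53 - sqrt(1 + 16)) + 2040) = 31003 - ((53 - sqrt(17)) + 2040) = 31003 - (2093 - sqrt(17)) = 31003 + (-2093 + sqrt(17)) = 28910 + sqrt(17)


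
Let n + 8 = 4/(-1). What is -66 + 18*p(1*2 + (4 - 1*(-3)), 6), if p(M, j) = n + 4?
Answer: -210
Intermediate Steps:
n = -12 (n = -8 + 4/(-1) = -8 + 4*(-1) = -8 - 4 = -12)
p(M, j) = -8 (p(M, j) = -12 + 4 = -8)
-66 + 18*p(1*2 + (4 - 1*(-3)), 6) = -66 + 18*(-8) = -66 - 144 = -210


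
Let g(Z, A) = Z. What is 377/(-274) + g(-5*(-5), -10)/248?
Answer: -43323/33976 ≈ -1.2751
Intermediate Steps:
377/(-274) + g(-5*(-5), -10)/248 = 377/(-274) - 5*(-5)/248 = 377*(-1/274) + 25*(1/248) = -377/274 + 25/248 = -43323/33976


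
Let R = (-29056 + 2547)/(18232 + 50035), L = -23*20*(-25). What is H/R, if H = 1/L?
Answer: -68267/304853500 ≈ -0.00022393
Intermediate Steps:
L = 11500 (L = -460*(-25) = 11500)
R = -26509/68267 ≈ -0.38831
H = 1/11500 ≈ 8.6957e-5
H/R = 1/(11500*(-26509/68267)) = (1/11500)*(-68267/26509) = -68267/304853500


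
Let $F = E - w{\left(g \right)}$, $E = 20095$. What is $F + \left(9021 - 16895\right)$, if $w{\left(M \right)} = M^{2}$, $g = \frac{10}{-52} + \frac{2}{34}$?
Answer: $\frac{2387539963}{195364} \approx 12221.0$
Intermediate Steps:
$g = - \frac{59}{442}$ ($g = 10 \left(- \frac{1}{52}\right) + 2 \cdot \frac{1}{34} = - \frac{5}{26} + \frac{1}{17} = - \frac{59}{442} \approx -0.13348$)
$F = \frac{3925836099}{195364}$ ($F = 20095 - \left(- \frac{59}{442}\right)^{2} = 20095 - \frac{3481}{195364} = \frac{3925836099}{195364} \approx 20095.0$)
$F + \left(9021 - 16895\right) = \frac{3925836099}{195364} + \left(9021 - 16895\right) = \frac{3925836099}{195364} - 7874 = \frac{2387539963}{195364}$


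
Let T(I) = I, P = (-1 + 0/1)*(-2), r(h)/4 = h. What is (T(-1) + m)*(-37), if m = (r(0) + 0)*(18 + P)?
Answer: 37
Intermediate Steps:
r(h) = 4*h
P = 2 (P = (-1 + 0*1)*(-2) = (-1 + 0)*(-2) = -1*(-2) = 2)
m = 0 (m = (4*0 + 0)*(18 + 2) = (0 + 0)*20 = 0*20 = 0)
(T(-1) + m)*(-37) = (-1 + 0)*(-37) = -1*(-37) = 37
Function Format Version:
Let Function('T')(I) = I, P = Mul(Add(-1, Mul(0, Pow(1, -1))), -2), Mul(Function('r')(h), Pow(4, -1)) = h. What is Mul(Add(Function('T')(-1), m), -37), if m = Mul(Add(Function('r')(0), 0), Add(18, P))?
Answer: 37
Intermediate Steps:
Function('r')(h) = Mul(4, h)
P = 2 (P = Mul(Add(-1, Mul(0, 1)), -2) = Mul(Add(-1, 0), -2) = Mul(-1, -2) = 2)
m = 0 (m = Mul(Add(Mul(4, 0), 0), Add(18, 2)) = Mul(Add(0, 0), 20) = Mul(0, 20) = 0)
Mul(Add(Function('T')(-1), m), -37) = Mul(Add(-1, 0), -37) = Mul(-1, -37) = 37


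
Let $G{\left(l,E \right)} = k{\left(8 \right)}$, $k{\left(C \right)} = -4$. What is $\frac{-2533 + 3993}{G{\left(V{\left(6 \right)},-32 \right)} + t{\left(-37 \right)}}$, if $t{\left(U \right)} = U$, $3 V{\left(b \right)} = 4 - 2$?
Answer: $- \frac{1460}{41} \approx -35.61$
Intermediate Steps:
$V{\left(b \right)} = \frac{2}{3}$ ($V{\left(b \right)} = \frac{4 - 2}{3} = \frac{1}{3} \cdot 2 = \frac{2}{3}$)
$G{\left(l,E \right)} = -4$
$\frac{-2533 + 3993}{G{\left(V{\left(6 \right)},-32 \right)} + t{\left(-37 \right)}} = \frac{-2533 + 3993}{-4 - 37} = \frac{1460}{-41} = 1460 \left(- \frac{1}{41}\right) = - \frac{1460}{41}$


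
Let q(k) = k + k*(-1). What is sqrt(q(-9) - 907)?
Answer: I*sqrt(907) ≈ 30.116*I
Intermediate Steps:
q(k) = 0 (q(k) = k - k = 0)
sqrt(q(-9) - 907) = sqrt(0 - 907) = sqrt(-907) = I*sqrt(907)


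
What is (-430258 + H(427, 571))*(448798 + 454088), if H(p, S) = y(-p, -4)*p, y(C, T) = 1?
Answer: -388088392266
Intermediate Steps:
H(p, S) = p (H(p, S) = 1*p = p)
(-430258 + H(427, 571))*(448798 + 454088) = (-430258 + 427)*(448798 + 454088) = -429831*902886 = -388088392266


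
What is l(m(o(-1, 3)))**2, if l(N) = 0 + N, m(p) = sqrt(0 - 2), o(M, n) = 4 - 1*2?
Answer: -2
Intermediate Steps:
o(M, n) = 2 (o(M, n) = 4 - 2 = 2)
m(p) = I*sqrt(2) (m(p) = sqrt(-2) = I*sqrt(2))
l(N) = N
l(m(o(-1, 3)))**2 = (I*sqrt(2))**2 = -2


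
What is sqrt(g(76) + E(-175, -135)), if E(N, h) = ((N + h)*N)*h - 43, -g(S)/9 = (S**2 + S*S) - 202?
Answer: I*sqrt(7425943) ≈ 2725.1*I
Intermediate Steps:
g(S) = 1818 - 18*S**2 (g(S) = -9*((S**2 + S*S) - 202) = -9*((S**2 + S**2) - 202) = -9*(2*S**2 - 202) = -9*(-202 + 2*S**2) = 1818 - 18*S**2)
E(N, h) = -43 + N*h*(N + h) (E(N, h) = (N*(N + h))*h - 43 = N*h*(N + h) - 43 = -43 + N*h*(N + h))
sqrt(g(76) + E(-175, -135)) = sqrt((1818 - 18*76**2) + (-43 - 175*(-135)**2 - 135*(-175)**2)) = sqrt((1818 - 18*5776) + (-43 - 175*18225 - 135*30625)) = sqrt((1818 - 103968) + (-43 - 3189375 - 4134375)) = sqrt(-102150 - 7323793) = sqrt(-7425943) = I*sqrt(7425943)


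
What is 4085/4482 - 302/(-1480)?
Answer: 1849841/1658340 ≈ 1.1155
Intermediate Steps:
4085/4482 - 302/(-1480) = 4085*(1/4482) - 302*(-1/1480) = 4085/4482 + 151/740 = 1849841/1658340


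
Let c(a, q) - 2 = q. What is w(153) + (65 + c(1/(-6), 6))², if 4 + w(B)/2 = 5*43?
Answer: 5751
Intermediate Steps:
c(a, q) = 2 + q
w(B) = 422 (w(B) = -8 + 2*(5*43) = -8 + 2*215 = -8 + 430 = 422)
w(153) + (65 + c(1/(-6), 6))² = 422 + (65 + (2 + 6))² = 422 + (65 + 8)² = 422 + 73² = 422 + 5329 = 5751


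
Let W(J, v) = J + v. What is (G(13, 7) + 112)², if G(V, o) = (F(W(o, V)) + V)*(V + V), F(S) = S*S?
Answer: 117722500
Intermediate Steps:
F(S) = S²
G(V, o) = 2*V*(V + (V + o)²) (G(V, o) = ((o + V)² + V)*(V + V) = ((V + o)² + V)*(2*V) = (V + (V + o)²)*(2*V) = 2*V*(V + (V + o)²))
(G(13, 7) + 112)² = (2*13*(13 + (13 + 7)²) + 112)² = (2*13*(13 + 20²) + 112)² = (2*13*(13 + 400) + 112)² = (2*13*413 + 112)² = (10738 + 112)² = 10850² = 117722500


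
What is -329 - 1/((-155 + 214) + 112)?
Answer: -56260/171 ≈ -329.01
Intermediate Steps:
-329 - 1/((-155 + 214) + 112) = -329 - 1/(59 + 112) = -329 - 1/171 = -56260/171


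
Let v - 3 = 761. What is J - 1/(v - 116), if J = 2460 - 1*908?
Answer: 1005695/648 ≈ 1552.0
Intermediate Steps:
v = 764 (v = 3 + 761 = 764)
J = 1552 (J = 2460 - 908 = 1552)
J - 1/(v - 116) = 1552 - 1/(764 - 116) = 1552 - 1/648 = 1005695/648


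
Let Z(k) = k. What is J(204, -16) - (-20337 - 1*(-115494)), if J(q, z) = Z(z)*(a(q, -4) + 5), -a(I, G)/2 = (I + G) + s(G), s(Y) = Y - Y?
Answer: -88837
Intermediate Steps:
s(Y) = 0
a(I, G) = -2*G - 2*I (a(I, G) = -2*((I + G) + 0) = -2*((G + I) + 0) = -2*(G + I) = -2*G - 2*I)
J(q, z) = z*(13 - 2*q) (J(q, z) = z*((-2*(-4) - 2*q) + 5) = z*((8 - 2*q) + 5) = z*(13 - 2*q))
J(204, -16) - (-20337 - 1*(-115494)) = -16*(13 - 2*204) - (-20337 - 1*(-115494)) = -16*(13 - 408) - (-20337 + 115494) = -16*(-395) - 1*95157 = 6320 - 95157 = -88837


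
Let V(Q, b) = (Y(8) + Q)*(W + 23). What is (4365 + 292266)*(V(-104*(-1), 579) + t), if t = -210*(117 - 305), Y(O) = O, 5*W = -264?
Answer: 53604781272/5 ≈ 1.0721e+10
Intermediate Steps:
W = -264/5 (W = (⅕)*(-264) = -264/5 ≈ -52.800)
V(Q, b) = -1192/5 - 149*Q/5 (V(Q, b) = (8 + Q)*(-264/5 + 23) = (8 + Q)*(-149/5) = -1192/5 - 149*Q/5)
t = 39480 (t = -210*(-188) = 39480)
(4365 + 292266)*(V(-104*(-1), 579) + t) = (4365 + 292266)*((-1192/5 - (-15496)*(-1)/5) + 39480) = 296631*((-1192/5 - 149/5*104) + 39480) = 296631*((-1192/5 - 15496/5) + 39480) = 296631*(-16688/5 + 39480) = 296631*(180712/5) = 53604781272/5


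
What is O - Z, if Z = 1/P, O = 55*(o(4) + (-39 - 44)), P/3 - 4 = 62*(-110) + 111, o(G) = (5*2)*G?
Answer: -47571974/20115 ≈ -2365.0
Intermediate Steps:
o(G) = 10*G
P = -20115 (P = 12 + 3*(62*(-110) + 111) = 12 + 3*(-6820 + 111) = 12 + 3*(-6709) = 12 - 20127 = -20115)
O = -2365 (O = 55*(10*4 + (-39 - 44)) = 55*(40 - 83) = 55*(-43) = -2365)
Z = -1/20115 (Z = 1/(-20115) = -1/20115 ≈ -4.9714e-5)
O - Z = -2365 - 1*(-1/20115) = -2365 + 1/20115 = -47571974/20115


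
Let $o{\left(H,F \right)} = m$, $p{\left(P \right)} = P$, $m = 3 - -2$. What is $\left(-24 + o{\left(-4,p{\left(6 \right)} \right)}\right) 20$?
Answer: $-380$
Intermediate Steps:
$m = 5$ ($m = 3 + 2 = 5$)
$o{\left(H,F \right)} = 5$
$\left(-24 + o{\left(-4,p{\left(6 \right)} \right)}\right) 20 = \left(-24 + 5\right) 20 = \left(-19\right) 20 = -380$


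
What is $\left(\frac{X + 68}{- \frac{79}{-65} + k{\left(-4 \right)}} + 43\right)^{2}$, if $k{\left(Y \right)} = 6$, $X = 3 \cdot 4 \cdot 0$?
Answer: $\frac{604520569}{219961} \approx 2748.3$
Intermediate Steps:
$X = 0$ ($X = 12 \cdot 0 = 0$)
$\left(\frac{X + 68}{- \frac{79}{-65} + k{\left(-4 \right)}} + 43\right)^{2} = \left(\frac{0 + 68}{- \frac{79}{-65} + 6} + 43\right)^{2} = \left(\frac{68}{\left(-79\right) \left(- \frac{1}{65}\right) + 6} + 43\right)^{2} = \left(\frac{68}{\frac{79}{65} + 6} + 43\right)^{2} = \left(\frac{68}{\frac{469}{65}} + 43\right)^{2} = \left(68 \cdot \frac{65}{469} + 43\right)^{2} = \left(\frac{4420}{469} + 43\right)^{2} = \left(\frac{24587}{469}\right)^{2} = \frac{604520569}{219961}$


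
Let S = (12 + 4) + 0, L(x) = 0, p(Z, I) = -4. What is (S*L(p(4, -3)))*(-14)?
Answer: 0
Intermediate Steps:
S = 16 (S = 16 + 0 = 16)
(S*L(p(4, -3)))*(-14) = (16*0)*(-14) = 0*(-14) = 0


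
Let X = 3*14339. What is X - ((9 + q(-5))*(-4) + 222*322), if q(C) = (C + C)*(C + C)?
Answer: -28031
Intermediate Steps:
q(C) = 4*C**2 (q(C) = (2*C)*(2*C) = 4*C**2)
X = 43017
X - ((9 + q(-5))*(-4) + 222*322) = 43017 - ((9 + 4*(-5)**2)*(-4) + 222*322) = 43017 - ((9 + 4*25)*(-4) + 71484) = 43017 - ((9 + 100)*(-4) + 71484) = 43017 - (109*(-4) + 71484) = 43017 - (-436 + 71484) = 43017 - 1*71048 = 43017 - 71048 = -28031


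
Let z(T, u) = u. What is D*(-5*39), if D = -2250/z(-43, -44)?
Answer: -219375/22 ≈ -9971.6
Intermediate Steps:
D = 1125/22 (D = -2250/(-44) = -2250*(-1/44) = 1125/22 ≈ 51.136)
D*(-5*39) = 1125*(-5*39)/22 = (1125/22)*(-195) = -219375/22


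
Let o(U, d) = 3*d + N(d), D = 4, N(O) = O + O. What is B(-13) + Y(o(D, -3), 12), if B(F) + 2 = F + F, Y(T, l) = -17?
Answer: -45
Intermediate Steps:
N(O) = 2*O
o(U, d) = 5*d (o(U, d) = 3*d + 2*d = 5*d)
B(F) = -2 + 2*F (B(F) = -2 + (F + F) = -2 + 2*F)
B(-13) + Y(o(D, -3), 12) = (-2 + 2*(-13)) - 17 = (-2 - 26) - 17 = -28 - 17 = -45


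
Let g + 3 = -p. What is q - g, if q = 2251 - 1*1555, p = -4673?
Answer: -3974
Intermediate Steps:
g = 4670 (g = -3 - 1*(-4673) = -3 + 4673 = 4670)
q = 696 (q = 2251 - 1555 = 696)
q - g = 696 - 1*4670 = 696 - 4670 = -3974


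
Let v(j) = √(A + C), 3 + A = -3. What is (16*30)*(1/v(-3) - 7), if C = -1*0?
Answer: -3360 - 80*I*√6 ≈ -3360.0 - 195.96*I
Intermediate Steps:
A = -6 (A = -3 - 3 = -6)
C = 0
v(j) = I*√6 (v(j) = √(-6 + 0) = √(-6) = I*√6)
(16*30)*(1/v(-3) - 7) = (16*30)*(1/(I*√6) - 7) = 480*(-I*√6/6 - 7) = 480*(-7 - I*√6/6) = -3360 - 80*I*√6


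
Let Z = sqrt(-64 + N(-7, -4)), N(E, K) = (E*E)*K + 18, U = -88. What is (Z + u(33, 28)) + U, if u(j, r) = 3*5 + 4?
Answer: -69 + 11*I*sqrt(2) ≈ -69.0 + 15.556*I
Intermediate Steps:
N(E, K) = 18 + K*E**2 (N(E, K) = E**2*K + 18 = K*E**2 + 18 = 18 + K*E**2)
u(j, r) = 19 (u(j, r) = 15 + 4 = 19)
Z = 11*I*sqrt(2) (Z = sqrt(-64 + (18 - 4*(-7)**2)) = sqrt(-64 + (18 - 4*49)) = sqrt(-64 + (18 - 196)) = sqrt(-64 - 178) = sqrt(-242) = 11*I*sqrt(2) ≈ 15.556*I)
(Z + u(33, 28)) + U = (11*I*sqrt(2) + 19) - 88 = (19 + 11*I*sqrt(2)) - 88 = -69 + 11*I*sqrt(2)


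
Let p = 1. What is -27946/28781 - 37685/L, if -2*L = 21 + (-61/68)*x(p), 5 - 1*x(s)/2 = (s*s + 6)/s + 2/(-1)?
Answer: 2168637104/604401 ≈ 3588.1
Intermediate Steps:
x(s) = 14 - 2*(6 + s²)/s (x(s) = 10 - 2*((s*s + 6)/s + 2/(-1)) = 10 - 2*((s² + 6)/s + 2*(-1)) = 10 - 2*((6 + s²)/s - 2) = 10 - 2*(-2 + (6 + s²)/s) = 10 + (4 - 2*(6 + s²)/s) = 14 - 2*(6 + s²)/s)
L = -21/2 (L = -(21 + (-61/68)*(14 - 12/1 - 2*1))/2 = -(21 + (-61*1/68)*(14 - 12*1 - 2))/2 = -(21 - 61*(14 - 12 - 2)/68)/2 = -(21 - 61/68*0)/2 = -(21 + 0)/2 = -½*21 = -21/2 ≈ -10.500)
-27946/28781 - 37685/L = -27946/28781 - 37685/(-21/2) = -27946*1/28781 - 37685*(-2/21) = -27946/28781 + 75370/21 = 2168637104/604401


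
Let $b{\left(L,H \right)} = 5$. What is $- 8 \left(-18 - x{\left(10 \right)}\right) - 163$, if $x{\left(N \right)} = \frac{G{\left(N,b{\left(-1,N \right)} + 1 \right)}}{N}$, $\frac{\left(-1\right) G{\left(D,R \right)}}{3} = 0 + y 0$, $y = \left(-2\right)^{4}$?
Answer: $-19$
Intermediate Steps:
$y = 16$
$G{\left(D,R \right)} = 0$ ($G{\left(D,R \right)} = - 3 \left(0 + 16 \cdot 0\right) = - 3 \left(0 + 0\right) = \left(-3\right) 0 = 0$)
$x{\left(N \right)} = 0$ ($x{\left(N \right)} = \frac{0}{N} = 0$)
$- 8 \left(-18 - x{\left(10 \right)}\right) - 163 = - 8 \left(-18 - 0\right) - 163 = - 8 \left(-18 + 0\right) - 163 = \left(-8\right) \left(-18\right) - 163 = 144 - 163 = -19$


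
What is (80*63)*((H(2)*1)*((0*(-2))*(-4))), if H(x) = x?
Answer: 0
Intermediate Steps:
(80*63)*((H(2)*1)*((0*(-2))*(-4))) = (80*63)*((2*1)*((0*(-2))*(-4))) = 5040*(2*(0*(-4))) = 5040*(2*0) = 5040*0 = 0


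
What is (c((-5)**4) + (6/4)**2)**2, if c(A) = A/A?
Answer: 169/16 ≈ 10.563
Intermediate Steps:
c(A) = 1
(c((-5)**4) + (6/4)**2)**2 = (1 + (6/4)**2)**2 = (1 + (6*(1/4))**2)**2 = (1 + (3/2)**2)**2 = (1 + 9/4)**2 = (13/4)**2 = 169/16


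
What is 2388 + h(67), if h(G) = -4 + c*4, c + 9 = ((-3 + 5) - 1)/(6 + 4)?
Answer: 11742/5 ≈ 2348.4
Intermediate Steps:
c = -89/10 (c = -9 + ((-3 + 5) - 1)/(6 + 4) = -9 + (2 - 1)/10 = -9 + 1*(⅒) = -9 + ⅒ = -89/10 ≈ -8.9000)
h(G) = -198/5 (h(G) = -4 - 89/10*4 = -4 - 178/5 = -198/5)
2388 + h(67) = 2388 - 198/5 = 11742/5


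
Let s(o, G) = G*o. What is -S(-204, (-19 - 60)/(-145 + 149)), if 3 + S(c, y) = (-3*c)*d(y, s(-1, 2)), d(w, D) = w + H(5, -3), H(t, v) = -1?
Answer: 12702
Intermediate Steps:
d(w, D) = -1 + w (d(w, D) = w - 1 = -1 + w)
S(c, y) = -3 - 3*c*(-1 + y) (S(c, y) = -3 + (-3*c)*(-1 + y) = -3 - 3*c*(-1 + y))
-S(-204, (-19 - 60)/(-145 + 149)) = -(-3 + 3*(-204) - 3*(-204)*(-19 - 60)/(-145 + 149)) = -(-3 - 612 - 3*(-204)*(-79/4)) = -(-3 - 612 - 12087) = -1*(-12702) = 12702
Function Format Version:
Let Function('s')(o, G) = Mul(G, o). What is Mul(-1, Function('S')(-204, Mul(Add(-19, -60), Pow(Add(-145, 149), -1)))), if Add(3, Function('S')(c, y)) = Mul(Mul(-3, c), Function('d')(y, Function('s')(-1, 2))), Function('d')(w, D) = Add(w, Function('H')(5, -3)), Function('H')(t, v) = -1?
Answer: 12702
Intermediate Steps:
Function('d')(w, D) = Add(-1, w) (Function('d')(w, D) = Add(w, -1) = Add(-1, w))
Function('S')(c, y) = Add(-3, Mul(-3, c, Add(-1, y))) (Function('S')(c, y) = Add(-3, Mul(Mul(-3, c), Add(-1, y))) = Add(-3, Mul(-3, c, Add(-1, y))))
Mul(-1, Function('S')(-204, Mul(Add(-19, -60), Pow(Add(-145, 149), -1)))) = Mul(-1, Add(-3, Mul(3, -204), Mul(-3, -204, Mul(Add(-19, -60), Pow(Add(-145, 149), -1))))) = Mul(-1, Add(-3, -612, Mul(-3, -204, Mul(-79, Pow(4, -1))))) = Mul(-1, Add(-3, -612, Mul(-3, -204, Mul(-79, Rational(1, 4))))) = Mul(-1, Add(-3, -612, Mul(-3, -204, Rational(-79, 4)))) = Mul(-1, Add(-3, -612, -12087)) = Mul(-1, -12702) = 12702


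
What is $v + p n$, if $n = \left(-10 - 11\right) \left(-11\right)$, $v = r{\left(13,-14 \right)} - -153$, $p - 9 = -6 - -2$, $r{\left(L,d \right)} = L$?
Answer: $1321$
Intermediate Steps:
$p = 5$ ($p = 9 - 4 = 5$)
$v = 166$ ($v = 13 - -153 = 13 + 153 = 166$)
$n = 231$ ($n = \left(-21\right) \left(-11\right) = 231$)
$v + p n = 166 + 5 \cdot 231 = 166 + 1155 = 1321$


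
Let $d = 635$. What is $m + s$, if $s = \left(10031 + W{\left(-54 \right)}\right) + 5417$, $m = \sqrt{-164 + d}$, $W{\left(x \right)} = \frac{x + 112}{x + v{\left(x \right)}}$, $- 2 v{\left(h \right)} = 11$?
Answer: $\frac{1838196}{119} + \sqrt{471} \approx 15469.0$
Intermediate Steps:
$v{\left(h \right)} = - \frac{11}{2}$ ($v{\left(h \right)} = \left(- \frac{1}{2}\right) 11 = - \frac{11}{2}$)
$W{\left(x \right)} = \frac{112 + x}{- \frac{11}{2} + x}$ ($W{\left(x \right)} = \frac{x + 112}{x - \frac{11}{2}} = \frac{112 + x}{- \frac{11}{2} + x}$)
$m = \sqrt{471}$ ($m = \sqrt{-164 + 635} = \sqrt{471} \approx 21.703$)
$s = \frac{1838196}{119}$ ($s = \left(10031 + \frac{2 \left(112 - 54\right)}{-11 + 2 \left(-54\right)}\right) + 5417 = \left(10031 + 2 \frac{1}{-11 - 108} \cdot 58\right) + 5417 = \left(10031 + 2 \frac{1}{-119} \cdot 58\right) + 5417 = \left(10031 + 2 \left(- \frac{1}{119}\right) 58\right) + 5417 = \left(10031 - \frac{116}{119}\right) + 5417 = \frac{1193573}{119} + 5417 = \frac{1838196}{119} \approx 15447.0$)
$m + s = \sqrt{471} + \frac{1838196}{119} = \frac{1838196}{119} + \sqrt{471}$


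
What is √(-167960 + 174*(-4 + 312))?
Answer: 8*I*√1787 ≈ 338.18*I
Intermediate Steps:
√(-167960 + 174*(-4 + 312)) = √(-167960 + 174*308) = √(-167960 + 53592) = √(-114368) = 8*I*√1787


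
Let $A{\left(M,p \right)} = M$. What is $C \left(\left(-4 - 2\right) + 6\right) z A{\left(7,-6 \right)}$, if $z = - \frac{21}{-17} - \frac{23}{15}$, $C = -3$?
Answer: $0$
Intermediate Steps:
$z = - \frac{76}{255}$ ($z = \left(-21\right) \left(- \frac{1}{17}\right) - \frac{23}{15} = \frac{21}{17} - \frac{23}{15} = - \frac{76}{255} \approx -0.29804$)
$C \left(\left(-4 - 2\right) + 6\right) z A{\left(7,-6 \right)} = - 3 \left(\left(-4 - 2\right) + 6\right) \left(- \frac{76}{255}\right) 7 = - 3 \left(-6 + 6\right) \left(- \frac{76}{255}\right) 7 = \left(-3\right) 0 \left(- \frac{76}{255}\right) 7 = 0 \left(- \frac{76}{255}\right) 7 = 0 \cdot 7 = 0$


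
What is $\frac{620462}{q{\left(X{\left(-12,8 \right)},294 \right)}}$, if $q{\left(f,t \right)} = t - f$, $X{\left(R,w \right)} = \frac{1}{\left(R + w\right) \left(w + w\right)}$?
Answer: $\frac{39709568}{18817} \approx 2110.3$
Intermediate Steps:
$X{\left(R,w \right)} = \frac{1}{2 w \left(R + w\right)}$ ($X{\left(R,w \right)} = \frac{1}{\left(R + w\right) 2 w} = \frac{1}{2 w \left(R + w\right)}$)
$\frac{620462}{q{\left(X{\left(-12,8 \right)},294 \right)}} = \frac{620462}{294 - \frac{1}{2 \cdot 8 \left(-12 + 8\right)}} = \frac{620462}{294 - \frac{1}{2} \cdot \frac{1}{8} \frac{1}{-4}} = \frac{620462}{294 - \frac{1}{2} \cdot \frac{1}{8} \left(- \frac{1}{4}\right)} = \frac{620462}{294 - - \frac{1}{64}} = \frac{620462}{294 + \frac{1}{64}} = \frac{620462}{\frac{18817}{64}} = 620462 \cdot \frac{64}{18817} = \frac{39709568}{18817}$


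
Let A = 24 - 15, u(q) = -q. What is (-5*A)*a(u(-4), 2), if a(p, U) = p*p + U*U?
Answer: -900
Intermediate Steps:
a(p, U) = U² + p² (a(p, U) = p² + U² = U² + p²)
A = 9
(-5*A)*a(u(-4), 2) = (-5*9)*(2² + (-1*(-4))²) = -45*(4 + 4²) = -45*(4 + 16) = -45*20 = -900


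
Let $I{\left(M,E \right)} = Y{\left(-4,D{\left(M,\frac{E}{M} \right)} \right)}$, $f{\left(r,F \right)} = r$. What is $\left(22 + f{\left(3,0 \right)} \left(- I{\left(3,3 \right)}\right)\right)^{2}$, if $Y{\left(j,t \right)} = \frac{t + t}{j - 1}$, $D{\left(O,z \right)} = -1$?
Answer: $\frac{10816}{25} \approx 432.64$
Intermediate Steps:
$Y{\left(j,t \right)} = \frac{2 t}{-1 + j}$
$I{\left(M,E \right)} = \frac{2}{5}$ ($I{\left(M,E \right)} = 2 \left(-1\right) \frac{1}{-1 - 4} = 2 \left(-1\right) \frac{1}{-5} = 2 \left(-1\right) \left(- \frac{1}{5}\right) = \frac{2}{5}$)
$\left(22 + f{\left(3,0 \right)} \left(- I{\left(3,3 \right)}\right)\right)^{2} = \left(22 + 3 \left(\left(-1\right) \frac{2}{5}\right)\right)^{2} = \left(22 + 3 \left(- \frac{2}{5}\right)\right)^{2} = \left(22 - \frac{6}{5}\right)^{2} = \left(\frac{104}{5}\right)^{2} = \frac{10816}{25}$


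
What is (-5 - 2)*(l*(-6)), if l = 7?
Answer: 294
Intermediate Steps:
(-5 - 2)*(l*(-6)) = (-5 - 2)*(7*(-6)) = -7*(-42) = 294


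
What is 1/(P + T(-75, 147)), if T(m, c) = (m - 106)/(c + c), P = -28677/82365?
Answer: -8071770/7779701 ≈ -1.0375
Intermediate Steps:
P = -9559/27455 (P = -28677*1/82365 = -9559/27455 ≈ -0.34817)
T(m, c) = (-106 + m)/(2*c) (T(m, c) = (-106 + m)/((2*c)) = (-106 + m)*(1/(2*c)) = (-106 + m)/(2*c))
1/(P + T(-75, 147)) = 1/(-9559/27455 + (½)*(-106 - 75)/147) = 1/(-9559/27455 + (½)*(1/147)*(-181)) = 1/(-9559/27455 - 181/294) = 1/(-7779701/8071770) = -8071770/7779701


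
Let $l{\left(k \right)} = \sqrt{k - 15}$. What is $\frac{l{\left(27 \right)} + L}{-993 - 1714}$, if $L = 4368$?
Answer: $- \frac{4368}{2707} - \frac{2 \sqrt{3}}{2707} \approx -1.6149$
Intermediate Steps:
$l{\left(k \right)} = \sqrt{-15 + k}$
$\frac{l{\left(27 \right)} + L}{-993 - 1714} = \frac{\sqrt{-15 + 27} + 4368}{-993 - 1714} = \frac{\sqrt{12} + 4368}{-2707} = \left(2 \sqrt{3} + 4368\right) \left(- \frac{1}{2707}\right) = \left(4368 + 2 \sqrt{3}\right) \left(- \frac{1}{2707}\right) = - \frac{4368}{2707} - \frac{2 \sqrt{3}}{2707}$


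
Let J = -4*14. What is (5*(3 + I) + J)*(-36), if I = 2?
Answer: 1116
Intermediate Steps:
J = -56
(5*(3 + I) + J)*(-36) = (5*(3 + 2) - 56)*(-36) = (5*5 - 56)*(-36) = (25 - 56)*(-36) = -31*(-36) = 1116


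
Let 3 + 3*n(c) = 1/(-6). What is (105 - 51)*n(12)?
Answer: -57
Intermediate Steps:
n(c) = -19/18 (n(c) = -1 + (⅓)/(-6) = -1 + (⅓)*(-⅙) = -1 - 1/18 = -19/18)
(105 - 51)*n(12) = (105 - 51)*(-19/18) = 54*(-19/18) = -57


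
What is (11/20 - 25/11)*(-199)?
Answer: 75421/220 ≈ 342.82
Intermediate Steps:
(11/20 - 25/11)*(-199) = -379/220*(-199) = 75421/220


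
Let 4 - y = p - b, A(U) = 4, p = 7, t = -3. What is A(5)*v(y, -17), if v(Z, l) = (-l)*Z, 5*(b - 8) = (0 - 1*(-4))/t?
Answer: 4828/15 ≈ 321.87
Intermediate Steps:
b = 116/15 (b = 8 + ((0 - 1*(-4))/(-3))/5 = 8 + ((0 + 4)*(-⅓))/5 = 8 + (4*(-⅓))/5 = 8 + (⅕)*(-4/3) = 8 - 4/15 = 116/15 ≈ 7.7333)
y = 71/15 (y = 4 - (7 - 1*116/15) = 4 - (7 - 116/15) = 4 - 1*(-11/15) = 4 + 11/15 = 71/15 ≈ 4.7333)
v(Z, l) = -Z*l
A(5)*v(y, -17) = 4*(-1*71/15*(-17)) = 4*(1207/15) = 4828/15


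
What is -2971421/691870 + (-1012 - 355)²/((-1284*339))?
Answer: -1293139052813/150577203060 ≈ -8.5879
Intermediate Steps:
-2971421/691870 + (-1012 - 355)²/((-1284*339)) = -2971421*1/691870 + (-1367)²/(-435276) = -2971421/691870 + 1868689*(-1/435276) = -2971421/691870 - 1868689/435276 = -1293139052813/150577203060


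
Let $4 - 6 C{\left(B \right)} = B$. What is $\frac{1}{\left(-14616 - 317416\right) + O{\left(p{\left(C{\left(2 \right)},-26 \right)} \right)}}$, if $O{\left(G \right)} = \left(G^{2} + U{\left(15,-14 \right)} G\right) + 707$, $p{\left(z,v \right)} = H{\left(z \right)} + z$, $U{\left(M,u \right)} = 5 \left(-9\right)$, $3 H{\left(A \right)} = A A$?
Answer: $- \frac{729}{241547975} \approx -3.018 \cdot 10^{-6}$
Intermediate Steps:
$C{\left(B \right)} = \frac{2}{3} - \frac{B}{6}$
$H{\left(A \right)} = \frac{A^{2}}{3}$ ($H{\left(A \right)} = \frac{A A}{3} = \frac{A^{2}}{3}$)
$U{\left(M,u \right)} = -45$
$p{\left(z,v \right)} = z + \frac{z^{2}}{3}$ ($p{\left(z,v \right)} = \frac{z^{2}}{3} + z = z + \frac{z^{2}}{3}$)
$O{\left(G \right)} = 707 + G^{2} - 45 G$ ($O{\left(G \right)} = \left(G^{2} - 45 G\right) + 707 = 707 + G^{2} - 45 G$)
$\frac{1}{\left(-14616 - 317416\right) + O{\left(p{\left(C{\left(2 \right)},-26 \right)} \right)}} = \frac{1}{\left(-14616 - 317416\right) + \left(707 + \left(\frac{\left(\frac{2}{3} - \frac{1}{3}\right) \left(3 + \left(\frac{2}{3} - \frac{1}{3}\right)\right)}{3}\right)^{2} - 45 \frac{\left(\frac{2}{3} - \frac{1}{3}\right) \left(3 + \left(\frac{2}{3} - \frac{1}{3}\right)\right)}{3}\right)} = \frac{1}{-332032 + \left(707 + \left(\frac{1}{3} \cdot \frac{1}{3} \left(3 + \frac{1}{3}\right)\right)^{2} - 45 \cdot \frac{1}{3} \cdot \frac{1}{3} \left(3 + \frac{1}{3}\right)\right)} = \frac{1}{-332032 + \left(707 + \left(\frac{1}{3} \cdot \frac{1}{3} \cdot \frac{10}{3}\right)^{2} - 45 \cdot \frac{1}{3} \cdot \frac{1}{3} \cdot \frac{10}{3}\right)} = \frac{1}{-332032 + \left(707 + \left(\frac{10}{27}\right)^{2} - \frac{50}{3}\right)} = \frac{1}{-332032 + \left(707 + \frac{100}{729} - \frac{50}{3}\right)} = \frac{1}{-332032 + \frac{503353}{729}} = \frac{1}{- \frac{241547975}{729}} = - \frac{729}{241547975}$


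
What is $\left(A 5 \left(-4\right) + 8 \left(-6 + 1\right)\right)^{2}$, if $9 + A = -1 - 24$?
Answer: $409600$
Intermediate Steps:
$A = -34$ ($A = -9 - 25 = -34$)
$\left(A 5 \left(-4\right) + 8 \left(-6 + 1\right)\right)^{2} = \left(\left(-34\right) 5 \left(-4\right) + 8 \left(-6 + 1\right)\right)^{2} = \left(\left(-170\right) \left(-4\right) + 8 \left(-5\right)\right)^{2} = \left(680 - 40\right)^{2} = 640^{2} = 409600$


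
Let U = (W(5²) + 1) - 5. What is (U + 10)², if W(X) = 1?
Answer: 49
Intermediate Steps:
U = -3 (U = (1 + 1) - 5 = 2 - 5 = -3)
(U + 10)² = (-3 + 10)² = 7² = 49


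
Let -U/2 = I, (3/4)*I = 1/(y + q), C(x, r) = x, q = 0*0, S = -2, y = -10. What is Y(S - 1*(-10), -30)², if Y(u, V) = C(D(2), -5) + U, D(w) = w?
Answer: 1156/225 ≈ 5.1378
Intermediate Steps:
q = 0
I = -2/15 (I = 4/(3*(-10 + 0)) = (4/3)/(-10) = (4/3)*(-⅒) = -2/15 ≈ -0.13333)
U = 4/15 (U = -2*(-2/15) = 4/15 ≈ 0.26667)
Y(u, V) = 34/15 (Y(u, V) = 2 + 4/15 = 34/15)
Y(S - 1*(-10), -30)² = (34/15)² = 1156/225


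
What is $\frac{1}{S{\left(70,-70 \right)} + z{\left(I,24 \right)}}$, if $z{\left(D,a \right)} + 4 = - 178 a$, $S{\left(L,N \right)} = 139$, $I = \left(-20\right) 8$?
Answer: $- \frac{1}{4137} \approx -0.00024172$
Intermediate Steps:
$I = -160$
$z{\left(D,a \right)} = -4 - 178 a$
$\frac{1}{S{\left(70,-70 \right)} + z{\left(I,24 \right)}} = \frac{1}{139 - 4276} = \frac{1}{-4137} = - \frac{1}{4137}$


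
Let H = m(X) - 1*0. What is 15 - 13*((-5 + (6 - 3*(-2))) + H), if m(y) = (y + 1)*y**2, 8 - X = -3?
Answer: -18952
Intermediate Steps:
X = 11 (X = 8 - 1*(-3) = 8 + 3 = 11)
m(y) = y**2*(1 + y) (m(y) = (1 + y)*y**2 = y**2*(1 + y))
H = 1452 (H = 11**2*(1 + 11) - 1*0 = 121*12 + 0 = 1452 + 0 = 1452)
15 - 13*((-5 + (6 - 3*(-2))) + H) = 15 - 13*((-5 + (6 - 3*(-2))) + 1452) = 15 - 13*((-5 + (6 + 6)) + 1452) = 15 - 13*((-5 + 12) + 1452) = 15 - 13*(7 + 1452) = 15 - 13*1459 = 15 - 18967 = -18952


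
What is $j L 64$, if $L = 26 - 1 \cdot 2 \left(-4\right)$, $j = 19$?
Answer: $41344$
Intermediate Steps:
$L = 34$ ($L = 26 - 2 \left(-4\right) = 26 - -8 = 26 + 8 = 34$)
$j L 64 = 19 \cdot 34 \cdot 64 = 646 \cdot 64 = 41344$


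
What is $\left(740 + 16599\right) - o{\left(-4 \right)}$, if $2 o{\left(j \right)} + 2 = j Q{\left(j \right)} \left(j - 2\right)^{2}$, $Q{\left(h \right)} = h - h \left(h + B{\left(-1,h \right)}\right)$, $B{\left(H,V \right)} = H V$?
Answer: $17052$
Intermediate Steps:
$Q{\left(h \right)} = h$ ($Q{\left(h \right)} = h - h \left(h - h\right) = h - h 0 = h - 0 = h + 0 = h$)
$o{\left(j \right)} = -1 + \frac{j^{2} \left(-2 + j\right)^{2}}{2}$ ($o{\left(j \right)} = -1 + \frac{j j \left(j - 2\right)^{2}}{2} = -1 + \frac{j^{2} \left(-2 + j\right)^{2}}{2}$)
$\left(740 + 16599\right) - o{\left(-4 \right)} = \left(740 + 16599\right) - \left(-1 + \frac{\left(-4\right)^{2} \left(-2 - 4\right)^{2}}{2}\right) = 17339 - \left(-1 + \frac{1}{2} \cdot 16 \left(-6\right)^{2}\right) = 17339 - \left(-1 + \frac{1}{2} \cdot 16 \cdot 36\right) = 17339 - \left(-1 + 288\right) = 17339 - 287 = 17052$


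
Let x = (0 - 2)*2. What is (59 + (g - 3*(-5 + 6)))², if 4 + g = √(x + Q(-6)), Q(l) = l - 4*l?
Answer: (52 + √14)² ≈ 3107.1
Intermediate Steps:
Q(l) = -3*l
x = -4 (x = -2*2 = -4)
g = -4 + √14 (g = -4 + √(-4 - 3*(-6)) = -4 + √(-4 + 18) = -4 + √14 ≈ -0.25834)
(59 + (g - 3*(-5 + 6)))² = (59 + ((-4 + √14) - 3*(-5 + 6)))² = (59 + ((-4 + √14) - 3))² = (59 + (-7 + √14))² = (52 + √14)²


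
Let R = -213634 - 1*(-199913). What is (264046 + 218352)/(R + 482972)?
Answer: 482398/469251 ≈ 1.0280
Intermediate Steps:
R = -13721 (R = -213634 + 199913 = -13721)
(264046 + 218352)/(R + 482972) = (264046 + 218352)/(-13721 + 482972) = 482398/469251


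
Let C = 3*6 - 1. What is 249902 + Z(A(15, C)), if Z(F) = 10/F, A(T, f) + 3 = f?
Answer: 1749319/7 ≈ 2.4990e+5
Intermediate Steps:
C = 17 (C = 18 - 1 = 17)
A(T, f) = -3 + f
249902 + Z(A(15, C)) = 249902 + 10/(-3 + 17) = 249902 + 10/14 = 249902 + 10*(1/14) = 249902 + 5/7 = 1749319/7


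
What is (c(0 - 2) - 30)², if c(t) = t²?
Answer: 676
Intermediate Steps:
(c(0 - 2) - 30)² = ((0 - 2)² - 30)² = ((-2)² - 30)² = (4 - 30)² = (-26)² = 676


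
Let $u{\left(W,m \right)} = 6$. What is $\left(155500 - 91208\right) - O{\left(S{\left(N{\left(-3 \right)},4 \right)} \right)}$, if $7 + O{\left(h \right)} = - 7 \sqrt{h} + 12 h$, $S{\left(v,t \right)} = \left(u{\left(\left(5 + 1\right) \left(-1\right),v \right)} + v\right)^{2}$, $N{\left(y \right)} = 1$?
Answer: $63760$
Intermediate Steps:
$S{\left(v,t \right)} = \left(6 + v\right)^{2}$
$O{\left(h \right)} = -7 - 7 \sqrt{h} + 12 h$ ($O{\left(h \right)} = -7 - \left(- 12 h + 7 \sqrt{h}\right) = -7 - 7 \sqrt{h} + 12 h$)
$\left(155500 - 91208\right) - O{\left(S{\left(N{\left(-3 \right)},4 \right)} \right)} = \left(155500 - 91208\right) - \left(-7 - 7 \sqrt{\left(6 + 1\right)^{2}} + 12 \left(6 + 1\right)^{2}\right) = 64292 - \left(-7 - 7 \sqrt{7^{2}} + 12 \cdot 7^{2}\right) = 64292 - \left(-7 - 7 \sqrt{49} + 12 \cdot 49\right) = 64292 - \left(-7 - 49 + 588\right) = 64292 - 532 = 63760$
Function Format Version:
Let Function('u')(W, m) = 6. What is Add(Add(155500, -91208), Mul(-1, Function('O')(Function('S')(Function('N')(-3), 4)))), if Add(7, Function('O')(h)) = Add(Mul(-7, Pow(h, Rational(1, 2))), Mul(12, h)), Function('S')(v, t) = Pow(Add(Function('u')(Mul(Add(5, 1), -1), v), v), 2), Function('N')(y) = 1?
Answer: 63760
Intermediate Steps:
Function('S')(v, t) = Pow(Add(6, v), 2)
Function('O')(h) = Add(-7, Mul(-7, Pow(h, Rational(1, 2))), Mul(12, h)) (Function('O')(h) = Add(-7, Add(Mul(-7, Pow(h, Rational(1, 2))), Mul(12, h))) = Add(-7, Mul(-7, Pow(h, Rational(1, 2))), Mul(12, h)))
Add(Add(155500, -91208), Mul(-1, Function('O')(Function('S')(Function('N')(-3), 4)))) = Add(Add(155500, -91208), Mul(-1, Add(-7, Mul(-7, Pow(Pow(Add(6, 1), 2), Rational(1, 2))), Mul(12, Pow(Add(6, 1), 2))))) = Add(64292, Mul(-1, Add(-7, Mul(-7, Pow(Pow(7, 2), Rational(1, 2))), Mul(12, Pow(7, 2))))) = Add(64292, Mul(-1, Add(-7, Mul(-7, Pow(49, Rational(1, 2))), Mul(12, 49)))) = Add(64292, Mul(-1, Add(-7, Mul(-7, 7), 588))) = Add(64292, Mul(-1, Add(-7, -49, 588))) = Add(64292, Mul(-1, 532)) = Add(64292, -532) = 63760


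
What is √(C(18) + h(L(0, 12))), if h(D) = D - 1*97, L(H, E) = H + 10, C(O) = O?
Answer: I*√69 ≈ 8.3066*I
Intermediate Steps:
L(H, E) = 10 + H
h(D) = -97 + D (h(D) = D - 97 = -97 + D)
√(C(18) + h(L(0, 12))) = √(18 + (-97 + (10 + 0))) = √(18 + (-97 + 10)) = √(18 - 87) = √(-69) = I*√69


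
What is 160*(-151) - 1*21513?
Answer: -45673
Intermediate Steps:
160*(-151) - 1*21513 = -24160 - 21513 = -45673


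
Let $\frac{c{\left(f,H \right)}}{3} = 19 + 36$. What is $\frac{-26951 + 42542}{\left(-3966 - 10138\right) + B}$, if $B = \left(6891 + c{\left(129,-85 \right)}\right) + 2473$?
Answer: $- \frac{5197}{1525} \approx -3.4079$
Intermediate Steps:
$c{\left(f,H \right)} = 165$ ($c{\left(f,H \right)} = 3 \left(19 + 36\right) = 3 \cdot 55 = 165$)
$B = 9529$ ($B = \left(6891 + 165\right) + 2473 = 7056 + 2473 = 9529$)
$\frac{-26951 + 42542}{\left(-3966 - 10138\right) + B} = \frac{-26951 + 42542}{\left(-3966 - 10138\right) + 9529} = \frac{15591}{-14104 + 9529} = \frac{15591}{-4575} = 15591 \left(- \frac{1}{4575}\right) = - \frac{5197}{1525}$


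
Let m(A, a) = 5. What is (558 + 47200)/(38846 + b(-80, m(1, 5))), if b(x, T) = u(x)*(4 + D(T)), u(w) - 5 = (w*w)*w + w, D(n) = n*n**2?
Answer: -47758/66018829 ≈ -0.00072340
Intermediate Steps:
D(n) = n**3
u(w) = 5 + w + w**3 (u(w) = 5 + ((w*w)*w + w) = 5 + (w**2*w + w) = 5 + (w**3 + w) = 5 + (w + w**3) = 5 + w + w**3)
b(x, T) = (4 + T**3)*(5 + x + x**3) (b(x, T) = (5 + x + x**3)*(4 + T**3) = (4 + T**3)*(5 + x + x**3))
(558 + 47200)/(38846 + b(-80, m(1, 5))) = (558 + 47200)/(38846 + (4 + 5**3)*(5 - 80 + (-80)**3)) = 47758/(38846 + (4 + 125)*(5 - 80 - 512000)) = 47758/(38846 + 129*(-512075)) = 47758/(38846 - 66057675) = 47758/(-66018829) = 47758*(-1/66018829) = -47758/66018829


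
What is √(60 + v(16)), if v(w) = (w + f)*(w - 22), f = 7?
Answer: I*√78 ≈ 8.8318*I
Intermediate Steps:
v(w) = (-22 + w)*(7 + w) (v(w) = (w + 7)*(w - 22) = (7 + w)*(-22 + w) = (-22 + w)*(7 + w))
√(60 + v(16)) = √(60 + (-154 + 16² - 15*16)) = √(60 + (-154 + 256 - 240)) = √(60 - 138) = √(-78) = I*√78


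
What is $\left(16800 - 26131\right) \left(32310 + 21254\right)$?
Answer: $-499805684$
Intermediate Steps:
$\left(16800 - 26131\right) \left(32310 + 21254\right) = \left(-9331\right) 53564 = -499805684$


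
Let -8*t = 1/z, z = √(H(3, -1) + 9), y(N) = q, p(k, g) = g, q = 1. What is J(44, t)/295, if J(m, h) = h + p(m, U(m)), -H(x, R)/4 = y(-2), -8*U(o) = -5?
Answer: 1/472 - √5/11800 ≈ 0.0019291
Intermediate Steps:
U(o) = 5/8 (U(o) = -⅛*(-5) = 5/8)
y(N) = 1
H(x, R) = -4 (H(x, R) = -4*1 = -4)
z = √5 (z = √(-4 + 9) = √5 ≈ 2.2361)
t = -√5/40 (t = -√5/5/8 = -√5/40 ≈ -0.055902)
J(m, h) = 5/8 + h (J(m, h) = h + 5/8 = 5/8 + h)
J(44, t)/295 = (5/8 - √5/40)/295 = (5/8 - √5/40)*(1/295) = 1/472 - √5/11800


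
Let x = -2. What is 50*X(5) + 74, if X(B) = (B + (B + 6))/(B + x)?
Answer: 1022/3 ≈ 340.67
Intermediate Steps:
X(B) = (6 + 2*B)/(-2 + B) (X(B) = (B + (B + 6))/(B - 2) = (B + (6 + B))/(-2 + B) = (6 + 2*B)/(-2 + B))
50*X(5) + 74 = 50*(2*(3 + 5)/(-2 + 5)) + 74 = 50*(2*8/3) + 74 = 50*(2*(1/3)*8) + 74 = 50*(16/3) + 74 = 800/3 + 74 = 1022/3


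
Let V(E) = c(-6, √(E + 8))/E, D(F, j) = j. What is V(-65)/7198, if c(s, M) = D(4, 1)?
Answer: -1/467870 ≈ -2.1373e-6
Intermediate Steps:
c(s, M) = 1
V(E) = 1/E
V(-65)/7198 = 1/(-65*7198) = -1/65*1/7198 = -1/467870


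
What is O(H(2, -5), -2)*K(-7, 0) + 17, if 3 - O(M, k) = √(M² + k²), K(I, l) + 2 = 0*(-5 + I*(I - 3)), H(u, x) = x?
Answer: 11 + 2*√29 ≈ 21.770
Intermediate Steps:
K(I, l) = -2 (K(I, l) = -2 + 0*(-5 + I*(I - 3)) = -2 + 0*(-5 + I*(-3 + I)) = -2 + 0 = -2)
O(M, k) = 3 - √(M² + k²)
O(H(2, -5), -2)*K(-7, 0) + 17 = (3 - √((-5)² + (-2)²))*(-2) + 17 = (3 - √(25 + 4))*(-2) + 17 = (3 - √29)*(-2) + 17 = (-6 + 2*√29) + 17 = 11 + 2*√29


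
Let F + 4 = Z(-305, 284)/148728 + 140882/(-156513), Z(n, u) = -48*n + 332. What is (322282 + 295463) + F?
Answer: 1967661915683/3185258 ≈ 6.1774e+5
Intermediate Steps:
Z(n, u) = 332 - 48*n
F = -15287527/3185258 (F = -4 + ((332 - 48*(-305))/148728 + 140882/(-156513)) = -4 + ((332 + 14640)*(1/148728) + 140882*(-1/156513)) = -4 + (14972*(1/148728) - 694/771) = -4 + (3743/37182 - 694/771) = -4 - 2546495/3185258 = -15287527/3185258 ≈ -4.7995)
(322282 + 295463) + F = (322282 + 295463) - 15287527/3185258 = 617745 - 15287527/3185258 = 1967661915683/3185258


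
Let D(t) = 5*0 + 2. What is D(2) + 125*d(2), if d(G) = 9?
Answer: 1127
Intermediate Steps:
D(t) = 2 (D(t) = 0 + 2 = 2)
D(2) + 125*d(2) = 2 + 125*9 = 2 + 1125 = 1127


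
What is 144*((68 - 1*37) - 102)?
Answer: -10224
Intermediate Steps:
144*((68 - 1*37) - 102) = 144*((68 - 37) - 102) = 144*(31 - 102) = 144*(-71) = -10224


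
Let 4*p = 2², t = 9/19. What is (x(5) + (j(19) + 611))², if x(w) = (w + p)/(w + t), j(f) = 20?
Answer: 1080371161/2704 ≈ 3.9955e+5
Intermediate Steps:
t = 9/19 (t = 9*(1/19) = 9/19 ≈ 0.47368)
p = 1 (p = (¼)*2² = (¼)*4 = 1)
x(w) = (1 + w)/(9/19 + w) (x(w) = (w + 1)/(w + 9/19) = (1 + w)/(9/19 + w))
(x(5) + (j(19) + 611))² = (19*(1 + 5)/(9 + 19*5) + (20 + 611))² = (19*6/(9 + 95) + 631)² = (19*6/104 + 631)² = (19*(1/104)*6 + 631)² = (57/52 + 631)² = (32869/52)² = 1080371161/2704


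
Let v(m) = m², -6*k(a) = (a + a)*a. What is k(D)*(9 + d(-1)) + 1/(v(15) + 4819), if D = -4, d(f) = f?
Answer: -645629/15132 ≈ -42.666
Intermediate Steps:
k(a) = -a²/3 (k(a) = -(a + a)*a/6 = -2*a*a/6 = -a²/3)
k(D)*(9 + d(-1)) + 1/(v(15) + 4819) = (-⅓*(-4)²)*(9 - 1) + 1/(15² + 4819) = -⅓*16*8 + 1/(225 + 4819) = -16/3*8 + 1/5044 = -128/3 + 1/5044 = -645629/15132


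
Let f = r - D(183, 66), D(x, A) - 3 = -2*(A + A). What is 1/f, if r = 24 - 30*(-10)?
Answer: 1/585 ≈ 0.0017094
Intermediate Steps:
D(x, A) = 3 - 4*A (D(x, A) = 3 - 2*(A + A) = 3 - 4*A)
r = 324 (r = 24 + 300 = 324)
f = 585 (f = 324 - (3 - 4*66) = 324 - (3 - 264) = 324 - 1*(-261) = 324 + 261 = 585)
1/f = 1/585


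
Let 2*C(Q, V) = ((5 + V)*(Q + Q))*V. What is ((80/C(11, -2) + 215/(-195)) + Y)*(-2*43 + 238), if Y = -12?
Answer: -311144/143 ≈ -2175.8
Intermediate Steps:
C(Q, V) = Q*V*(5 + V) (C(Q, V) = (((5 + V)*(Q + Q))*V)/2 = (((5 + V)*(2*Q))*V)/2 = ((2*Q*(5 + V))*V)/2 = (2*Q*V*(5 + V))/2 = Q*V*(5 + V))
((80/C(11, -2) + 215/(-195)) + Y)*(-2*43 + 238) = ((80/((11*(-2)*(5 - 2))) + 215/(-195)) - 12)*(-2*43 + 238) = ((80/((11*(-2)*3)) + 215*(-1/195)) - 12)*(-86 + 238) = ((80/(-66) - 43/39) - 12)*152 = ((80*(-1/66) - 43/39) - 12)*152 = ((-40/33 - 43/39) - 12)*152 = (-331/143 - 12)*152 = -2047/143*152 = -311144/143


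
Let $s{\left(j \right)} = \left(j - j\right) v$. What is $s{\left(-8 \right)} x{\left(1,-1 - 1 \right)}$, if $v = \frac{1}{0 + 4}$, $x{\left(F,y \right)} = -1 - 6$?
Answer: $0$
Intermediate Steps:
$x{\left(F,y \right)} = -7$ ($x{\left(F,y \right)} = -1 - 6 = -7$)
$v = \frac{1}{4} \approx 0.25$
$s{\left(j \right)} = 0$ ($s{\left(j \right)} = \left(j - j\right) \frac{1}{4} = 0 \cdot \frac{1}{4} = 0$)
$s{\left(-8 \right)} x{\left(1,-1 - 1 \right)} = 0 \left(-7\right) = 0$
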